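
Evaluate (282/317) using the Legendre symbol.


p = 317 is prime, so compute (282/317) with the reciprocity algorithm (Jacobi-symbol steps: pull out 2s via (2/n), flip via reciprocity, reduce):
  pull out 2: (2/317) = -1  (since 317 mod 8 = 5)
  reciprocity: (141/317) -> +(317/141)
  reduce: (35/141)
  reciprocity: (35/141) -> +(141/35)
  reduce: (1/35)
  (1/35) = 1
Product of signs = -1
(282/317) = -1

-1


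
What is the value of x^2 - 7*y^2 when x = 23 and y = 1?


x^2 - d*y^2
= 23^2 - 7*1^2
= 529 - 7
= 522

522


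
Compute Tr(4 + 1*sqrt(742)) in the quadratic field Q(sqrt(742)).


Tr(a + b*sqrt(d)) = (a + b*sqrt(d)) + (a - b*sqrt(d)) = 2a
= 2 * (4)
= 8

8


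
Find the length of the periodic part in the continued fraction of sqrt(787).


Run the CF algorithm for sqrt(787).
a_0 = floor(sqrt(787)) = 28; set m_0=0, q_0=1.
Recurrence: m' = q*a - m,  q' = (d - m'^2)/q,  a' = floor((a_0 + m')/q').
  step 1: m=28, q=3, a=18
  step 2: m=26, q=37, a=1
  step 3: m=11, q=18, a=2
  step 4: m=25, q=9, a=5
  step 5: m=20, q=43, a=1
  step 6: m=23, q=6, a=8
  step 7: m=25, q=27, a=1
  step 8: m=2, q=29, a=1
  step 9: m=27, q=2, a=27
  step 10: m=27, q=29, a=1
  step 11: m=2, q=27, a=1
  step 12: m=25, q=6, a=8
  step 13: m=23, q=43, a=1
  step 14: m=20, q=9, a=5
  step 15: m=25, q=18, a=2
  step 16: m=11, q=37, a=1
  step 17: m=26, q=3, a=18
  step 18: m=28, q=1, a=56
a_18 = 2*a_0 = 56, so the period closes here.
sqrt(787) = [28; 18, 1, 2, 5, 1, 8, 1, 1, 27, 1, 1, 8, 1, 5, 2, 1, 18, 56]
Period length = 18

18


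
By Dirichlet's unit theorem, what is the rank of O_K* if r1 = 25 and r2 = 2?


By Dirichlet's unit theorem:
rank = r1 + r2 - 1
= 25 + 2 - 1
= 26

26


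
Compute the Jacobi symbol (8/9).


Compute (8/9) via quadratic reciprocity:
  pull out 2: (2/9) = +1  (since 9 mod 8 = 1)
  pull out 2: (2/9) = +1  (since 9 mod 8 = 1)
  pull out 2: (2/9) = +1  (since 9 mod 8 = 1)
  (1/9) = 1
Product of signs = 1

1


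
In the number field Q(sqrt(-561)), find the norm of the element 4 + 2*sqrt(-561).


N(a + b*sqrt(d)) = a^2 - d*b^2
= (4)^2 - (-561)*(2)^2
= 16 + 2244
= 2260

2260


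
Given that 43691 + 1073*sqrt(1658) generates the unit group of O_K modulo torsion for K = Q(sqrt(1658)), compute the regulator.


epsilon = 43691 + 1073*sqrt(1658)
= 87382.0000
R = ln(87382.0000)
= 11.3780

11.3780


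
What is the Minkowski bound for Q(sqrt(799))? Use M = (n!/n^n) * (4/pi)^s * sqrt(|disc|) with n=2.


d = 799, d mod 4 = 3, so disc(K) = 4d = 3196; |disc(K)| = 3196
Real quadratic field, so n = 2, s = r2 = 0, r1 = 2
M = (n!/n^n) * (4/pi)^s * sqrt(|disc(K)|) = (2!/2^2) * (4/pi)^0 * sqrt(3196)
= 0.5 * 1.000000 * 56.533176
= 28.2666

28.2666


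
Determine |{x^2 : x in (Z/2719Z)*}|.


For prime p, the number of non-zero quadratic residues is (p-1)/2.
= (2719-1)/2
= 1359

1359


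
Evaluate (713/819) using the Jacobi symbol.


Compute (713/819) via quadratic reciprocity:
  reciprocity: (713/819) -> +(819/713)
  reduce: (106/713)
  pull out 2: (2/713) = +1  (since 713 mod 8 = 1)
  reciprocity: (53/713) -> +(713/53)
  reduce: (24/53)
  pull out 2: (2/53) = -1  (since 53 mod 8 = 5)
  pull out 2: (2/53) = -1  (since 53 mod 8 = 5)
  pull out 2: (2/53) = -1  (since 53 mod 8 = 5)
  reciprocity: (3/53) -> +(53/3)
  reduce: (2/3)
  pull out 2: (2/3) = -1  (since 3 mod 8 = 3)
  (1/3) = 1
Product of signs = 1

1


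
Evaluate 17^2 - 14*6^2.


x^2 - d*y^2
= 17^2 - 14*6^2
= 289 - 504
= -215

-215


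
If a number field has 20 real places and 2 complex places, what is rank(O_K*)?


By Dirichlet's unit theorem:
rank = r1 + r2 - 1
= 20 + 2 - 1
= 21

21


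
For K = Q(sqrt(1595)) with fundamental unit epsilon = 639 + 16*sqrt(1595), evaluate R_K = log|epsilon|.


epsilon = 639 + 16*sqrt(1595)
= 1277.9992
R = ln(1277.9992)
= 7.1531

7.1531


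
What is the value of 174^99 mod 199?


p = 199 is prime and the exponent is (p-1)/2 = 99, so by Euler's criterion 174^99 = (174/199) = +1 or -1 mod 199.
Compute by square-and-multiply:
  99 = 64 + 32 + 2 + 1 (binary 1100011)
  Repeated squaring mod 199: 174^1 = 174, 174^2 = 28, 174^4 = 187, 174^8 = 144, 174^16 = 40, 174^32 = 8, 174^64 = 64
  174^99 = 174^64 * 174^32 * 174^2 * 174^1 = 64 * 8 * 28 * 174 mod 199
    64 * 8 = 512 = 114 mod 199
    114 * 28 = 3192 = 8 mod 199
    8 * 174 = 1392 = 198 mod 199
  174^99 = 198 mod 199
Result 198 = p - 1 = -1 mod 199: 174 is a quadratic non-residue mod 199. As a residue in [0, p-1] the value is 198.
174^99 mod 199 = 198

198


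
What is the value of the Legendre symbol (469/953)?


p = 953 is prime, so compute (469/953) with the reciprocity algorithm (Jacobi-symbol steps: pull out 2s via (2/n), flip via reciprocity, reduce):
  reciprocity: (469/953) -> +(953/469)
  reduce: (15/469)
  reciprocity: (15/469) -> +(469/15)
  reduce: (4/15)
  pull out 2: (2/15) = +1  (since 15 mod 8 = 7)
  pull out 2: (2/15) = +1  (since 15 mod 8 = 7)
  (1/15) = 1
Product of signs = 1
(469/953) = 1

1


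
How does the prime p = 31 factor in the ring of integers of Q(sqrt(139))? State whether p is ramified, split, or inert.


K = Q(sqrt(139)). Since d mod 4 = 3, disc(K) = 556.
Check p | disc: 556 mod 31 = 29.
p does not divide disc. Compute Legendre symbol (d/p):
15^((31-1)/2) mod 31 = -1
(d/p) = -1, so p is inert: (p) stays prime with e=1, f=2, g=1.
Therefore p is inert.

inert


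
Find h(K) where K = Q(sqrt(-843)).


K = Q(sqrt(-843)). d mod 4 = 1, so D = disc(K) = d = -843
h(K) equals the number of primitive reduced positive-definite forms (a, b, c) = a*x^2 + b*x*y + c*y^2 with b^2 - 4ac = D,
where reduced means |b| <= a <= c, with b >= 0 whenever |b| = a or a = c, and primitive means gcd(a, b, c) = 1.
Reduced forces 3a^2 <= |D| = 843, so 1 <= a <= 16; b must have the parity of D, and c = (b^2 - D)/(4a) must be an integer >= a.
Enumerate a = 1..16, b in [-a, a]:
  a=1: (1, 1, 211)  [1]
  a=2: none
  a=3: (3, 3, 71)  [1]
  a=4..6: none
  a=7: (7, -5, 31), (7, 5, 31)  [2]
  a=8..10: none
  a=11: (11, -9, 21), (11, 9, 21)  [2]
  a=12..16: none
Total reduced forms: 1 + 1 + 2 + 2 = 6
h = 6

6


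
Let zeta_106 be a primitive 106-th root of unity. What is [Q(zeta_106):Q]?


The degree equals Euler's totient phi(106).
106 = 2 * 53
phi(106) = 52

52


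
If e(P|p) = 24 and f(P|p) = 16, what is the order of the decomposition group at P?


|D_P| = e * f
= 24 * 16
= 384

384


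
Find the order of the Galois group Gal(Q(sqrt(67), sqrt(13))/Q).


The 2 square roots of distinct primes are multiplicatively independent over Q,
so [K:Q] = 2^2 and Gal(K/Q) is isomorphic to (Z/2Z)^2.
|Gal| = 2^2 = 4

4


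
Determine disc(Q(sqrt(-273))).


For K = Q(sqrt(d)) with d squarefree: disc(K) = d if d = 1 mod 4, and disc(K) = 4d if d = 2 or 3 mod 4.
Here d = -273, and d mod 4 = 3.
d = 3 mod 4, not 1 (O_K = Z[sqrt(d)]), so disc(K) = 4d = 4 * (-273) = -1092

-1092


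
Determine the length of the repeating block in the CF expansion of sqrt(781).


Run the CF algorithm for sqrt(781).
a_0 = floor(sqrt(781)) = 27; set m_0=0, q_0=1.
Recurrence: m' = q*a - m,  q' = (d - m'^2)/q,  a' = floor((a_0 + m')/q').
  step 1: m=27, q=52, a=1
  step 2: m=25, q=3, a=17
  step 3: m=26, q=35, a=1
  step 4: m=9, q=20, a=1
  step 5: m=11, q=33, a=1
  step 6: m=22, q=9, a=5
  step 7: m=23, q=28, a=1
  step 8: m=5, q=27, a=1
  step 9: m=22, q=11, a=4
  step 10: m=22, q=27, a=1
  step 11: m=5, q=28, a=1
  step 12: m=23, q=9, a=5
  step 13: m=22, q=33, a=1
  step 14: m=11, q=20, a=1
  step 15: m=9, q=35, a=1
  step 16: m=26, q=3, a=17
  step 17: m=25, q=52, a=1
  step 18: m=27, q=1, a=54
a_18 = 2*a_0 = 54, so the period closes here.
sqrt(781) = [27; 1, 17, 1, 1, 1, 5, 1, 1, 4, 1, 1, 5, 1, 1, 1, 17, 1, 54]
Period length = 18

18


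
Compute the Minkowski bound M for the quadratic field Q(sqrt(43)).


d = 43, d mod 4 = 3, so disc(K) = 4d = 172; |disc(K)| = 172
Real quadratic field, so n = 2, s = r2 = 0, r1 = 2
M = (n!/n^n) * (4/pi)^s * sqrt(|disc(K)|) = (2!/2^2) * (4/pi)^0 * sqrt(172)
= 0.5 * 1.000000 * 13.114877
= 6.5574

6.5574


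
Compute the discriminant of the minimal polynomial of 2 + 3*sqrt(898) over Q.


The element 2 + 3*sqrt(898) has minimal polynomial:
x^2 - 4*x - 8078
Discriminant = (-4)^2 - 4*(-8078)
= 16 + 32312
= 32328

32328


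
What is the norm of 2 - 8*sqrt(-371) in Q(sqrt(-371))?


N(a + b*sqrt(d)) = a^2 - d*b^2
= (2)^2 - (-371)*(-8)^2
= 4 + 23744
= 23748

23748


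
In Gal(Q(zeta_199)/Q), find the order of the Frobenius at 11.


The Frobenius at p in Gal(Q(zeta_n)/Q) = (Z/nZ)* is the class of p, so its order is ord_199(11), the smallest k >= 1 with 11^k = 1 mod 199.
n = 199 = 199, phi(199) = 198; the order divides phi(n).
Divisors of 198: 1, 2, 3, 6, 9, 11, 18, 22, 33, 66, 99, 198
Repeated squaring mod 199: 11^1 = 11, 11^2 = 121, 11^4 = 114, 11^8 = 61, 11^16 = 139, 11^32 = 18, 11^64 = 125, 11^128 = 103
Test divisors in increasing order:
  k=1: 11^1 = 11 mod 199
  k=2: 11^2 = 121 mod 199
  k=3: 11^3 = 121 * 11 = 137 mod 199
  k=6: 11^6 = 114 * 121 = 63 mod 199
  k=9: 11^9 = 61 * 11 = 74 mod 199
  k=11: 11^11 = 61 * 121 * 11 = 198 mod 199
  k=18: 11^18 = 139 * 121 = 103 mod 199
  k=22: 11^22 = 139 * 114 * 121 = 1 mod 199  <- first divisor giving 1
Order = 22

22


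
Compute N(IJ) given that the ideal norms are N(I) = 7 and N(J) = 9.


N(IJ) = N(I) * N(J)
= 7 * 9
= 63

63


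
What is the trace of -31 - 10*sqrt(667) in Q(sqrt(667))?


Tr(a + b*sqrt(d)) = (a + b*sqrt(d)) + (a - b*sqrt(d)) = 2a
= 2 * (-31)
= -62

-62


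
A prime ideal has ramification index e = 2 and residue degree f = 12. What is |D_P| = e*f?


|D_P| = e * f
= 2 * 12
= 24

24


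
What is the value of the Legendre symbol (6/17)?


p = 17 is prime, so compute (6/17) with the reciprocity algorithm (Jacobi-symbol steps: pull out 2s via (2/n), flip via reciprocity, reduce):
  pull out 2: (2/17) = +1  (since 17 mod 8 = 1)
  reciprocity: (3/17) -> +(17/3)
  reduce: (2/3)
  pull out 2: (2/3) = -1  (since 3 mod 8 = 3)
  (1/3) = 1
Product of signs = -1
(6/17) = -1

-1


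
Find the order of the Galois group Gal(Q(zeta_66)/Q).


|Gal(Q(zeta_66)/Q)| = phi(66)
= 20

20


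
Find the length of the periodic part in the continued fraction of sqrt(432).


Run the CF algorithm for sqrt(432).
a_0 = floor(sqrt(432)) = 20; set m_0=0, q_0=1.
Recurrence: m' = q*a - m,  q' = (d - m'^2)/q,  a' = floor((a_0 + m')/q').
  step 1: m=20, q=32, a=1
  step 2: m=12, q=9, a=3
  step 3: m=15, q=23, a=1
  step 4: m=8, q=16, a=1
  step 5: m=8, q=23, a=1
  step 6: m=15, q=9, a=3
  step 7: m=12, q=32, a=1
  step 8: m=20, q=1, a=40
a_8 = 2*a_0 = 40, so the period closes here.
sqrt(432) = [20; 1, 3, 1, 1, 1, 3, 1, 40]
Period length = 8

8


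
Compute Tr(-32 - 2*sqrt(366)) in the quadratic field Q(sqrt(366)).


Tr(a + b*sqrt(d)) = (a + b*sqrt(d)) + (a - b*sqrt(d)) = 2a
= 2 * (-32)
= -64

-64


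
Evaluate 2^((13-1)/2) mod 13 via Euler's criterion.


p = 13 is prime and the exponent is (p-1)/2 = 6, so by Euler's criterion 2^6 = (2/13) = +1 or -1 mod 13.
Compute by square-and-multiply:
  6 = 4 + 2 (binary 110)
  Repeated squaring mod 13: 2^1 = 2, 2^2 = 4, 2^4 = 3
  2^6 = 2^4 * 2^2 = 3 * 4 mod 13
    3 * 4 = 12 = 12 mod 13
  2^6 = 12 mod 13
Result 12 = p - 1 = -1 mod 13: 2 is a quadratic non-residue mod 13. As a residue in [0, p-1] the value is 12.
2^6 mod 13 = 12

12


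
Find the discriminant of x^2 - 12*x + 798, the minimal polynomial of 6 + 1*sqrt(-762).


The element 6 + 1*sqrt(-762) has minimal polynomial:
x^2 - 12*x + 798
Discriminant = (-12)^2 - 4*(798)
= 144 - 3192
= -3048

-3048


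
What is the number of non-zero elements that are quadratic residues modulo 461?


For prime p, the number of non-zero quadratic residues is (p-1)/2.
= (461-1)/2
= 230

230


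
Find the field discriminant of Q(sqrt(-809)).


For K = Q(sqrt(d)) with d squarefree: disc(K) = d if d = 1 mod 4, and disc(K) = 4d if d = 2 or 3 mod 4.
Here d = -809, and d mod 4 = 3.
d = 3 mod 4, not 1 (O_K = Z[sqrt(d)]), so disc(K) = 4d = 4 * (-809) = -3236

-3236


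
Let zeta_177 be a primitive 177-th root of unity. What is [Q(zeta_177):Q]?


The degree equals Euler's totient phi(177).
177 = 3 * 59
phi(177) = 116

116


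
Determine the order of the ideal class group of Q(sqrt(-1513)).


K = Q(sqrt(-1513)). d mod 4 = 3, so D = disc(K) = 4d = -6052
h(K) equals the number of primitive reduced positive-definite forms (a, b, c) = a*x^2 + b*x*y + c*y^2 with b^2 - 4ac = D,
where reduced means |b| <= a <= c, with b >= 0 whenever |b| = a or a = c, and primitive means gcd(a, b, c) = 1.
Reduced forces 3a^2 <= |D| = 6052, so 1 <= a <= 44; b must have the parity of D, and c = (b^2 - D)/(4a) must be an integer >= a.
Enumerate a = 1..44, b in [-a, a]:
  a=1: (1, 0, 1513)  [1]
  a=2: (2, 2, 757)  [1]
  a=3..10: none
  a=11: (11, -8, 139), (11, 8, 139)  [2]
  a=12..16: none
  a=17: (17, 0, 89)  [1]
  a=18: none
  a=19: (19, -16, 83), (19, 16, 83)  [2]
  a=20..21: none
  a=22: (22, -14, 71), (22, 14, 71)  [2]
  a=23..28: none
  a=29: (29, -26, 58), (29, 26, 58)  [2]
  a=30..33: none
  a=34: (34, 34, 53)  [1]
  a=35..36: none
  a=37: (37, -4, 41), (37, 4, 41)  [2]
  a=38: (38, -22, 43), (38, 22, 43)  [2]
  a=39..44: none
Total reduced forms: 1 + 1 + 2 + 1 + 2 + 2 + 2 + 1 + 2 + 2 = 16
h = 16

16


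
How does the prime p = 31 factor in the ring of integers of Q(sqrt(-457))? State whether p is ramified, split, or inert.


K = Q(sqrt(-457)). Since d mod 4 = 3, disc(K) = -1828.
Check p | disc: -1828 mod 31 = 1.
p does not divide disc. Compute Legendre symbol (d/p):
8^((31-1)/2) mod 31 = 1
(d/p) = 1, so p splits: (p) = P*P' with e=1, f=1, g=2.
Therefore p is split.

split


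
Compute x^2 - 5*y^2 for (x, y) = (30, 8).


x^2 - d*y^2
= 30^2 - 5*8^2
= 900 - 320
= 580

580


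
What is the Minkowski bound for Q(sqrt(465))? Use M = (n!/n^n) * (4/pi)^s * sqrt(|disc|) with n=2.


d = 465, d mod 4 = 1, so disc(K) = d = 465; |disc(K)| = 465
Real quadratic field, so n = 2, s = r2 = 0, r1 = 2
M = (n!/n^n) * (4/pi)^s * sqrt(|disc(K)|) = (2!/2^2) * (4/pi)^0 * sqrt(465)
= 0.5 * 1.000000 * 21.563859
= 10.7819

10.7819


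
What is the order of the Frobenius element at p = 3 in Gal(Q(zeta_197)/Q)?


The Frobenius at p in Gal(Q(zeta_n)/Q) = (Z/nZ)* is the class of p, so its order is ord_197(3), the smallest k >= 1 with 3^k = 1 mod 197.
n = 197 = 197, phi(197) = 196; the order divides phi(n).
Divisors of 196: 1, 2, 4, 7, 14, 28, 49, 98, 196
Repeated squaring mod 197: 3^1 = 3, 3^2 = 9, 3^4 = 81, 3^8 = 60, 3^16 = 54, 3^32 = 158, 3^64 = 142, 3^128 = 70
Test divisors in increasing order:
  k=1: 3^1 = 3 mod 197
  k=2: 3^2 = 9 mod 197
  k=4: 3^4 = 81 mod 197
  k=7: 3^7 = 81 * 9 * 3 = 20 mod 197
  k=14: 3^14 = 60 * 81 * 9 = 6 mod 197
  k=28: 3^28 = 54 * 60 * 81 = 36 mod 197
  k=49: 3^49 = 158 * 54 * 3 = 183 mod 197
  k=98: 3^98 = 142 * 158 * 9 = 196 mod 197
  k=196: 3^196 = 70 * 142 * 81 = 1 mod 197  <- first divisor giving 1
Order = 196

196


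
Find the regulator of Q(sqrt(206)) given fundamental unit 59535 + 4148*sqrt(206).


epsilon = 59535 + 4148*sqrt(206)
= 119070.0000
R = ln(119070.0000)
= 11.6875

11.6875


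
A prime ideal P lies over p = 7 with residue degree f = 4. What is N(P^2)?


N(P^a) = p^(a*f)
= 7^(2*4)
= 7^8
= 5764801

5764801


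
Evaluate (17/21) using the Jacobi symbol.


Compute (17/21) via quadratic reciprocity:
  reciprocity: (17/21) -> +(21/17)
  reduce: (4/17)
  pull out 2: (2/17) = +1  (since 17 mod 8 = 1)
  pull out 2: (2/17) = +1  (since 17 mod 8 = 1)
  (1/17) = 1
Product of signs = 1

1


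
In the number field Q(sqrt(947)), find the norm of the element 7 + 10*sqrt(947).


N(a + b*sqrt(d)) = a^2 - d*b^2
= (7)^2 - (947)*(10)^2
= 49 - 94700
= -94651

-94651


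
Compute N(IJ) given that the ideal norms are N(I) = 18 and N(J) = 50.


N(IJ) = N(I) * N(J)
= 18 * 50
= 900

900


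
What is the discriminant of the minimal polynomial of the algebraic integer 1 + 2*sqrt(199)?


The element 1 + 2*sqrt(199) has minimal polynomial:
x^2 - 2*x - 795
Discriminant = (-2)^2 - 4*(-795)
= 4 + 3180
= 3184

3184


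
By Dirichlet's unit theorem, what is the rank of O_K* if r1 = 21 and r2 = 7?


By Dirichlet's unit theorem:
rank = r1 + r2 - 1
= 21 + 7 - 1
= 27

27


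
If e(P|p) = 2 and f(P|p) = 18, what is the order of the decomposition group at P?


|D_P| = e * f
= 2 * 18
= 36

36


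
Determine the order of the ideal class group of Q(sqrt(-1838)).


K = Q(sqrt(-1838)). d mod 4 = 2, so D = disc(K) = 4d = -7352
h(K) equals the number of primitive reduced positive-definite forms (a, b, c) = a*x^2 + b*x*y + c*y^2 with b^2 - 4ac = D,
where reduced means |b| <= a <= c, with b >= 0 whenever |b| = a or a = c, and primitive means gcd(a, b, c) = 1.
Reduced forces 3a^2 <= |D| = 7352, so 1 <= a <= 49; b must have the parity of D, and c = (b^2 - D)/(4a) must be an integer >= a.
Enumerate a = 1..49, b in [-a, a]:
  a=1: (1, 0, 1838)  [1]
  a=2: (2, 0, 919)  [1]
  a=3: (3, -2, 613), (3, 2, 613)  [2]
  a=4..5: none
  a=6: (6, -4, 307), (6, 4, 307)  [2]
  a=7..8: none
  a=9: (9, -8, 206), (9, 8, 206)  [2]
  a=10..16: none
  a=17: (17, -14, 111), (17, 14, 111)  [2]
  a=18: (18, -8, 103), (18, 8, 103)  [2]
  a=19: (19, -18, 101), (19, 18, 101)  [2]
  a=20..22: none
  a=23: (23, -10, 81), (23, 10, 81)  [2]
  a=24..26: none
  a=27: (27, -10, 69), (27, 10, 69)  [2]
  a=28..33: none
  a=34: (34, -20, 57), (34, 20, 57)  [2]
  a=35..36: none
  a=37: (37, -14, 51), (37, 14, 51)  [2]
  a=38: (38, -20, 51), (38, 20, 51)  [2]
  a=39..42: none
  a=43: (43, -42, 53), (43, 42, 53)  [2]
  a=44..45: none
  a=46: (46, -36, 47), (46, 36, 47)  [2]
  a=47..49: none
Total reduced forms: 1 + 1 + 2 + 2 + 2 + 2 + 2 + 2 + 2 + 2 + 2 + 2 + 2 + 2 + 2 = 28
h = 28

28


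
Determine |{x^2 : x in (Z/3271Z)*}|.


For prime p, the number of non-zero quadratic residues is (p-1)/2.
= (3271-1)/2
= 1635

1635


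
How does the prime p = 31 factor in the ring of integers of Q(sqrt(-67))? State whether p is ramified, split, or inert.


K = Q(sqrt(-67)). Since d mod 4 = 1, disc(K) = -67.
Check p | disc: -67 mod 31 = 26.
p does not divide disc. Compute Legendre symbol (d/p):
26^((31-1)/2) mod 31 = -1
(d/p) = -1, so p is inert: (p) stays prime with e=1, f=2, g=1.
Therefore p is inert.

inert


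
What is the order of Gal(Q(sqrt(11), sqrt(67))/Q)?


The 2 square roots of distinct primes are multiplicatively independent over Q,
so [K:Q] = 2^2 and Gal(K/Q) is isomorphic to (Z/2Z)^2.
|Gal| = 2^2 = 4

4


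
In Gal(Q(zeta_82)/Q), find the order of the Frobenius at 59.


The Frobenius at p in Gal(Q(zeta_n)/Q) = (Z/nZ)* is the class of p, so its order is ord_82(59), the smallest k >= 1 with 59^k = 1 mod 82.
n = 82 = 2 * 41, phi(82) = 40; the order divides phi(n).
Divisors of 40: 1, 2, 4, 5, 8, 10, 20, 40
Repeated squaring mod 82: 59^1 = 59, 59^2 = 37, 59^4 = 57, 59^8 = 51, 59^16 = 59, 59^32 = 37
Test divisors in increasing order:
  k=1: 59^1 = 59 mod 82
  k=2: 59^2 = 37 mod 82
  k=4: 59^4 = 57 mod 82
  k=5: 59^5 = 57 * 59 = 1 mod 82  <- first divisor giving 1
Order = 5

5


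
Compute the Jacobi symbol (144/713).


Compute (144/713) via quadratic reciprocity:
  pull out 2: (2/713) = +1  (since 713 mod 8 = 1)
  pull out 2: (2/713) = +1  (since 713 mod 8 = 1)
  pull out 2: (2/713) = +1  (since 713 mod 8 = 1)
  pull out 2: (2/713) = +1  (since 713 mod 8 = 1)
  reciprocity: (9/713) -> +(713/9)
  reduce: (2/9)
  pull out 2: (2/9) = +1  (since 9 mod 8 = 1)
  (1/9) = 1
Product of signs = 1

1


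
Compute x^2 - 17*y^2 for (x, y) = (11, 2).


x^2 - d*y^2
= 11^2 - 17*2^2
= 121 - 68
= 53

53


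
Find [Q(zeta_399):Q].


The degree equals Euler's totient phi(399).
399 = 3 * 7 * 19
phi(399) = 216

216


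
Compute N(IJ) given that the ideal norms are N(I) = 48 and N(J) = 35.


N(IJ) = N(I) * N(J)
= 48 * 35
= 1680

1680


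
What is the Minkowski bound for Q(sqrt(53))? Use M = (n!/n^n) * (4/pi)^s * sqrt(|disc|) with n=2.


d = 53, d mod 4 = 1, so disc(K) = d = 53; |disc(K)| = 53
Real quadratic field, so n = 2, s = r2 = 0, r1 = 2
M = (n!/n^n) * (4/pi)^s * sqrt(|disc(K)|) = (2!/2^2) * (4/pi)^0 * sqrt(53)
= 0.5 * 1.000000 * 7.280110
= 3.6401

3.6401


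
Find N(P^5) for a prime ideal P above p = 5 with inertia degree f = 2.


N(P^a) = p^(a*f)
= 5^(5*2)
= 5^10
= 9765625

9765625


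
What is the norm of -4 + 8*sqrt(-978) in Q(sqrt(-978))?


N(a + b*sqrt(d)) = a^2 - d*b^2
= (-4)^2 - (-978)*(8)^2
= 16 + 62592
= 62608

62608


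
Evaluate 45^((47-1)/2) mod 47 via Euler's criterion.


p = 47 is prime and the exponent is (p-1)/2 = 23, so by Euler's criterion 45^23 = (45/47) = +1 or -1 mod 47.
Compute by square-and-multiply:
  23 = 16 + 4 + 2 + 1 (binary 10111)
  Repeated squaring mod 47: 45^1 = 45, 45^2 = 4, 45^4 = 16, 45^8 = 21, 45^16 = 18
  45^23 = 45^16 * 45^4 * 45^2 * 45^1 = 18 * 16 * 4 * 45 mod 47
    18 * 16 = 288 = 6 mod 47
    6 * 4 = 24 = 24 mod 47
    24 * 45 = 1080 = 46 mod 47
  45^23 = 46 mod 47
Result 46 = p - 1 = -1 mod 47: 45 is a quadratic non-residue mod 47. As a residue in [0, p-1] the value is 46.
45^23 mod 47 = 46

46


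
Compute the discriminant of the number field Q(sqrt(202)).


For K = Q(sqrt(d)) with d squarefree: disc(K) = d if d = 1 mod 4, and disc(K) = 4d if d = 2 or 3 mod 4.
Here d = 202, and d mod 4 = 2.
d = 2 mod 4, not 1 (O_K = Z[sqrt(d)]), so disc(K) = 4d = 4 * (202) = 808

808


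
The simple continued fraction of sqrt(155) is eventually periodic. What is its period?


Run the CF algorithm for sqrt(155).
a_0 = floor(sqrt(155)) = 12; set m_0=0, q_0=1.
Recurrence: m' = q*a - m,  q' = (d - m'^2)/q,  a' = floor((a_0 + m')/q').
  step 1: m=12, q=11, a=2
  step 2: m=10, q=5, a=4
  step 3: m=10, q=11, a=2
  step 4: m=12, q=1, a=24
a_4 = 2*a_0 = 24, so the period closes here.
sqrt(155) = [12; 2, 4, 2, 24]
Period length = 4

4


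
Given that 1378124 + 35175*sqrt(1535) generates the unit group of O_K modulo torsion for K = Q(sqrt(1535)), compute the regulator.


epsilon = 1378124 + 35175*sqrt(1535)
= 2.7562e+06
R = ln(2.7562e+06)
= 14.8294

14.8294


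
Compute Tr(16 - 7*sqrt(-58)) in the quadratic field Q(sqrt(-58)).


Tr(a + b*sqrt(d)) = (a + b*sqrt(d)) + (a - b*sqrt(d)) = 2a
= 2 * (16)
= 32

32


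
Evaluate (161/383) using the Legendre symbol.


p = 383 is prime, so compute (161/383) with the reciprocity algorithm (Jacobi-symbol steps: pull out 2s via (2/n), flip via reciprocity, reduce):
  reciprocity: (161/383) -> +(383/161)
  reduce: (61/161)
  reciprocity: (61/161) -> +(161/61)
  reduce: (39/61)
  reciprocity: (39/61) -> +(61/39)
  reduce: (22/39)
  pull out 2: (2/39) = +1  (since 39 mod 8 = 7)
  reciprocity: (11/39) -> -(39/11)
  reduce: (6/11)
  pull out 2: (2/11) = -1  (since 11 mod 8 = 3)
  reciprocity: (3/11) -> -(11/3)
  reduce: (2/3)
  pull out 2: (2/3) = -1  (since 3 mod 8 = 3)
  (1/3) = 1
Product of signs = 1
(161/383) = 1

1


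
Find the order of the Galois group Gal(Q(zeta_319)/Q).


|Gal(Q(zeta_319)/Q)| = phi(319)
= 280

280


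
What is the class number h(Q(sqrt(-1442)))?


K = Q(sqrt(-1442)). d mod 4 = 2, so D = disc(K) = 4d = -5768
h(K) equals the number of primitive reduced positive-definite forms (a, b, c) = a*x^2 + b*x*y + c*y^2 with b^2 - 4ac = D,
where reduced means |b| <= a <= c, with b >= 0 whenever |b| = a or a = c, and primitive means gcd(a, b, c) = 1.
Reduced forces 3a^2 <= |D| = 5768, so 1 <= a <= 43; b must have the parity of D, and c = (b^2 - D)/(4a) must be an integer >= a.
Enumerate a = 1..43, b in [-a, a]:
  a=1: (1, 0, 1442)  [1]
  a=2: (2, 0, 721)  [1]
  a=3: (3, -2, 481), (3, 2, 481)  [2]
  a=4..5: none
  a=6: (6, -4, 241), (6, 4, 241)  [2]
  a=7: (7, 0, 206)  [1]
  a=8: none
  a=9: (9, -8, 162), (9, 8, 162)  [2]
  a=10..12: none
  a=13: (13, -2, 111), (13, 2, 111)  [2]
  a=14: (14, 0, 103)  [1]
  a=15..17: none
  a=18: (18, -8, 81), (18, 8, 81)  [2]
  a=19..20: none
  a=21: (21, -14, 71), (21, 14, 71)  [2]
  a=22..25: none
  a=26: (26, -24, 61), (26, 24, 61)  [2]
  a=27: (27, -8, 54), (27, 8, 54)  [2]
  a=28..36: none
  a=37: (37, -2, 39), (37, 2, 39)  [2]
  a=38: none
  a=39: (39, -28, 42), (39, 28, 42)  [2]
  a=40..43: none
Total reduced forms: 1 + 1 + 2 + 2 + 1 + 2 + 2 + 1 + 2 + 2 + 2 + 2 + 2 + 2 = 24
h = 24

24


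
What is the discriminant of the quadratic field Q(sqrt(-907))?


For K = Q(sqrt(d)) with d squarefree: disc(K) = d if d = 1 mod 4, and disc(K) = 4d if d = 2 or 3 mod 4.
Here d = -907, and d mod 4 = 1.
d = 1 mod 4 (O_K = Z[(1+sqrt(d))/2]), so disc(K) = d = -907

-907


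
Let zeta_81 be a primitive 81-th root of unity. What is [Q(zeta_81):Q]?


The degree equals Euler's totient phi(81).
81 = 3^4
phi(81) = 54

54


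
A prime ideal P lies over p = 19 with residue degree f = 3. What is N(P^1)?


N(P^a) = p^(a*f)
= 19^(1*3)
= 19^3
= 6859

6859


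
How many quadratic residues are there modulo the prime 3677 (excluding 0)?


For prime p, the number of non-zero quadratic residues is (p-1)/2.
= (3677-1)/2
= 1838

1838


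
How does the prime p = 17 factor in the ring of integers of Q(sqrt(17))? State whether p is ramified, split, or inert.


K = Q(sqrt(17)). Since d mod 4 = 1, disc(K) = 17.
Check p | disc: 17 mod 17 = 0.
p divides disc, so p ramifies: (p) = P^2 with e=2, f=1, g=1.
Therefore p is ramified.

ramified


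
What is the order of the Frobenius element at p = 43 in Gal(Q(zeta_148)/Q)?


The Frobenius at p in Gal(Q(zeta_n)/Q) = (Z/nZ)* is the class of p, so its order is ord_148(43), the smallest k >= 1 with 43^k = 1 mod 148.
n = 148 = 2^2 * 37, phi(148) = 72; the order divides phi(n).
Divisors of 72: 1, 2, 3, 4, 6, 8, 9, 12, 18, 24, 36, 72
Repeated squaring mod 148: 43^1 = 43, 43^2 = 73, 43^4 = 1, 43^8 = 1, 43^16 = 1, 43^32 = 1, 43^64 = 1
Test divisors in increasing order:
  k=1: 43^1 = 43 mod 148
  k=2: 43^2 = 73 mod 148
  k=3: 43^3 = 73 * 43 = 31 mod 148
  k=4: 43^4 = 1 mod 148  <- first divisor giving 1
Order = 4

4


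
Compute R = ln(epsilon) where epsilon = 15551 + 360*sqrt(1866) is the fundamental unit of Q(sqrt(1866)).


epsilon = 15551 + 360*sqrt(1866)
= 31102.0000
R = ln(31102.0000)
= 10.3450

10.3450


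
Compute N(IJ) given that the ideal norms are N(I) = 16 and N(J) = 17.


N(IJ) = N(I) * N(J)
= 16 * 17
= 272

272


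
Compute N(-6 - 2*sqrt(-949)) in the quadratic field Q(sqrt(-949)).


N(a + b*sqrt(d)) = a^2 - d*b^2
= (-6)^2 - (-949)*(-2)^2
= 36 + 3796
= 3832

3832


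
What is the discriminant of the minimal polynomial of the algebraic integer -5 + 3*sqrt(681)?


The element -5 + 3*sqrt(681) has minimal polynomial:
x^2 + 10*x - 6104
Discriminant = (10)^2 - 4*(-6104)
= 100 + 24416
= 24516

24516


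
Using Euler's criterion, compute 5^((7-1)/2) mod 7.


p = 7 is prime and the exponent is (p-1)/2 = 3, so by Euler's criterion 5^3 = (5/7) = +1 or -1 mod 7.
Compute by square-and-multiply:
  3 = 2 + 1 (binary 11)
  Repeated squaring mod 7: 5^1 = 5, 5^2 = 4
  5^3 = 5^2 * 5^1 = 4 * 5 mod 7
    4 * 5 = 20 = 6 mod 7
  5^3 = 6 mod 7
Result 6 = p - 1 = -1 mod 7: 5 is a quadratic non-residue mod 7. As a residue in [0, p-1] the value is 6.
5^3 mod 7 = 6

6


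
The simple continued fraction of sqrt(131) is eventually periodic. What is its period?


Run the CF algorithm for sqrt(131).
a_0 = floor(sqrt(131)) = 11; set m_0=0, q_0=1.
Recurrence: m' = q*a - m,  q' = (d - m'^2)/q,  a' = floor((a_0 + m')/q').
  step 1: m=11, q=10, a=2
  step 2: m=9, q=5, a=4
  step 3: m=11, q=2, a=11
  step 4: m=11, q=5, a=4
  step 5: m=9, q=10, a=2
  step 6: m=11, q=1, a=22
a_6 = 2*a_0 = 22, so the period closes here.
sqrt(131) = [11; 2, 4, 11, 4, 2, 22]
Period length = 6

6


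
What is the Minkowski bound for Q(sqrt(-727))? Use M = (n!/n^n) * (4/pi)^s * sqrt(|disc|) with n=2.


d = -727, d mod 4 = 1, so disc(K) = d = -727; |disc(K)| = 727
Imaginary quadratic field, so n = 2, s = r2 = 1, r1 = 0
M = (n!/n^n) * (4/pi)^s * sqrt(|disc(K)|) = (2!/2^2) * (4/pi)^1 * sqrt(727)
= 0.5 * 1.273240 * 26.962938
= 17.1651

17.1651


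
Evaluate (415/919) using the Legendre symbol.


p = 919 is prime, so compute (415/919) with the reciprocity algorithm (Jacobi-symbol steps: pull out 2s via (2/n), flip via reciprocity, reduce):
  reciprocity: (415/919) -> -(919/415)
  reduce: (89/415)
  reciprocity: (89/415) -> +(415/89)
  reduce: (59/89)
  reciprocity: (59/89) -> +(89/59)
  reduce: (30/59)
  pull out 2: (2/59) = -1  (since 59 mod 8 = 3)
  reciprocity: (15/59) -> -(59/15)
  reduce: (14/15)
  pull out 2: (2/15) = +1  (since 15 mod 8 = 7)
  reciprocity: (7/15) -> -(15/7)
  reduce: (1/7)
  (1/7) = 1
Product of signs = 1
(415/919) = 1

1


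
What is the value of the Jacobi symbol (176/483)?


Compute (176/483) via quadratic reciprocity:
  pull out 2: (2/483) = -1  (since 483 mod 8 = 3)
  pull out 2: (2/483) = -1  (since 483 mod 8 = 3)
  pull out 2: (2/483) = -1  (since 483 mod 8 = 3)
  pull out 2: (2/483) = -1  (since 483 mod 8 = 3)
  reciprocity: (11/483) -> -(483/11)
  reduce: (10/11)
  pull out 2: (2/11) = -1  (since 11 mod 8 = 3)
  reciprocity: (5/11) -> +(11/5)
  reduce: (1/5)
  (1/5) = 1
Product of signs = 1

1


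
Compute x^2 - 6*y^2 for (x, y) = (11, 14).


x^2 - d*y^2
= 11^2 - 6*14^2
= 121 - 1176
= -1055

-1055


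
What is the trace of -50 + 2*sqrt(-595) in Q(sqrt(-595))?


Tr(a + b*sqrt(d)) = (a + b*sqrt(d)) + (a - b*sqrt(d)) = 2a
= 2 * (-50)
= -100

-100


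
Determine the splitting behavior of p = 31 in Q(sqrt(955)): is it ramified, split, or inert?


K = Q(sqrt(955)). Since d mod 4 = 3, disc(K) = 3820.
Check p | disc: 3820 mod 31 = 7.
p does not divide disc. Compute Legendre symbol (d/p):
25^((31-1)/2) mod 31 = 1
(d/p) = 1, so p splits: (p) = P*P' with e=1, f=1, g=2.
Therefore p is split.

split


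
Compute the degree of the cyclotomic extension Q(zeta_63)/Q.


The degree equals Euler's totient phi(63).
63 = 3^2 * 7
phi(63) = 36

36


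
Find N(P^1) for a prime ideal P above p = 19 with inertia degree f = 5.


N(P^a) = p^(a*f)
= 19^(1*5)
= 19^5
= 2476099

2476099


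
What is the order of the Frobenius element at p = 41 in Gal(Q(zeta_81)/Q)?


The Frobenius at p in Gal(Q(zeta_n)/Q) = (Z/nZ)* is the class of p, so its order is ord_81(41), the smallest k >= 1 with 41^k = 1 mod 81.
n = 81 = 3^4, phi(81) = 54; the order divides phi(n).
Divisors of 54: 1, 2, 3, 6, 9, 18, 27, 54
Repeated squaring mod 81: 41^1 = 41, 41^2 = 61, 41^4 = 76, 41^8 = 25, 41^16 = 58, 41^32 = 43
Test divisors in increasing order:
  k=1: 41^1 = 41 mod 81
  k=2: 41^2 = 61 mod 81
  k=3: 41^3 = 61 * 41 = 71 mod 81
  k=6: 41^6 = 76 * 61 = 19 mod 81
  k=9: 41^9 = 25 * 41 = 53 mod 81
  k=18: 41^18 = 58 * 61 = 55 mod 81
  k=27: 41^27 = 58 * 25 * 61 * 41 = 80 mod 81
  k=54: 41^54 = 43 * 58 * 76 * 61 = 1 mod 81  <- first divisor giving 1
Order = 54

54


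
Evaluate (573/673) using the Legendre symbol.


p = 673 is prime, so compute (573/673) with the reciprocity algorithm (Jacobi-symbol steps: pull out 2s via (2/n), flip via reciprocity, reduce):
  reciprocity: (573/673) -> +(673/573)
  reduce: (100/573)
  pull out 2: (2/573) = -1  (since 573 mod 8 = 5)
  pull out 2: (2/573) = -1  (since 573 mod 8 = 5)
  reciprocity: (25/573) -> +(573/25)
  reduce: (23/25)
  reciprocity: (23/25) -> +(25/23)
  reduce: (2/23)
  pull out 2: (2/23) = +1  (since 23 mod 8 = 7)
  (1/23) = 1
Product of signs = 1
(573/673) = 1

1


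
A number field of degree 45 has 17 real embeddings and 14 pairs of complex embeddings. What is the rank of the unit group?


By Dirichlet's unit theorem:
rank = r1 + r2 - 1
= 17 + 14 - 1
= 30

30


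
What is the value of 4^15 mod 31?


p = 31 is prime and the exponent is (p-1)/2 = 15, so by Euler's criterion 4^15 = (4/31) = +1 or -1 mod 31.
Compute by square-and-multiply:
  15 = 8 + 4 + 2 + 1 (binary 1111)
  Repeated squaring mod 31: 4^1 = 4, 4^2 = 16, 4^4 = 8, 4^8 = 2
  4^15 = 4^8 * 4^4 * 4^2 * 4^1 = 2 * 8 * 16 * 4 mod 31
    2 * 8 = 16 = 16 mod 31
    16 * 16 = 256 = 8 mod 31
    8 * 4 = 32 = 1 mod 31
  4^15 = 1 mod 31
Result 1: 4 is a quadratic residue mod 31.
4^15 mod 31 = 1

1


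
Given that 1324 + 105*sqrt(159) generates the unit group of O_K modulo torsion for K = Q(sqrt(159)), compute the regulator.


epsilon = 1324 + 105*sqrt(159)
= 2647.9996
R = ln(2647.9996)
= 7.8816

7.8816


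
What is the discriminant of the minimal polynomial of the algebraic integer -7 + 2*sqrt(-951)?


The element -7 + 2*sqrt(-951) has minimal polynomial:
x^2 + 14*x + 3853
Discriminant = (14)^2 - 4*(3853)
= 196 - 15412
= -15216

-15216


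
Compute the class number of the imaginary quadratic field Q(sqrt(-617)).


K = Q(sqrt(-617)). d mod 4 = 3, so D = disc(K) = 4d = -2468
h(K) equals the number of primitive reduced positive-definite forms (a, b, c) = a*x^2 + b*x*y + c*y^2 with b^2 - 4ac = D,
where reduced means |b| <= a <= c, with b >= 0 whenever |b| = a or a = c, and primitive means gcd(a, b, c) = 1.
Reduced forces 3a^2 <= |D| = 2468, so 1 <= a <= 28; b must have the parity of D, and c = (b^2 - D)/(4a) must be an integer >= a.
Enumerate a = 1..28, b in [-a, a]:
  a=1: (1, 0, 617)  [1]
  a=2: (2, 2, 309)  [1]
  a=3: (3, -2, 206), (3, 2, 206)  [2]
  a=4..5: none
  a=6: (6, -2, 103), (6, 2, 103)  [2]
  a=7..8: none
  a=9: (9, -4, 69), (9, 4, 69)  [2]
  a=10..17: none
  a=18: (18, -14, 37), (18, 14, 37)  [2]
  a=19..22: none
  a=23: (23, -4, 27), (23, 4, 27)  [2]
  a=24..28: none
Total reduced forms: 1 + 1 + 2 + 2 + 2 + 2 + 2 = 12
h = 12

12


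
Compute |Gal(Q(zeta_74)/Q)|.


|Gal(Q(zeta_74)/Q)| = phi(74)
= 36

36


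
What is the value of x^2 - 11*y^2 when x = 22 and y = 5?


x^2 - d*y^2
= 22^2 - 11*5^2
= 484 - 275
= 209

209


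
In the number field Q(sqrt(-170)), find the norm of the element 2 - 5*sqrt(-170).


N(a + b*sqrt(d)) = a^2 - d*b^2
= (2)^2 - (-170)*(-5)^2
= 4 + 4250
= 4254

4254


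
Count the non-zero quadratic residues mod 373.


For prime p, the number of non-zero quadratic residues is (p-1)/2.
= (373-1)/2
= 186

186


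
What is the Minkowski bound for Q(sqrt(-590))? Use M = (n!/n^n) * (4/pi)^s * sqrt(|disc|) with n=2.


d = -590, d mod 4 = 2, so disc(K) = 4d = -2360; |disc(K)| = 2360
Imaginary quadratic field, so n = 2, s = r2 = 1, r1 = 0
M = (n!/n^n) * (4/pi)^s * sqrt(|disc(K)|) = (2!/2^2) * (4/pi)^1 * sqrt(2360)
= 0.5 * 1.273240 * 48.579831
= 30.9269

30.9269


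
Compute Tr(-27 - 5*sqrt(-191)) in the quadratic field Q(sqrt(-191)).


Tr(a + b*sqrt(d)) = (a + b*sqrt(d)) + (a - b*sqrt(d)) = 2a
= 2 * (-27)
= -54

-54


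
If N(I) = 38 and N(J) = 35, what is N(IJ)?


N(IJ) = N(I) * N(J)
= 38 * 35
= 1330

1330


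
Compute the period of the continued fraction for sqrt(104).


Run the CF algorithm for sqrt(104).
a_0 = floor(sqrt(104)) = 10; set m_0=0, q_0=1.
Recurrence: m' = q*a - m,  q' = (d - m'^2)/q,  a' = floor((a_0 + m')/q').
  step 1: m=10, q=4, a=5
  step 2: m=10, q=1, a=20
a_2 = 2*a_0 = 20, so the period closes here.
sqrt(104) = [10; 5, 20]
Period length = 2

2


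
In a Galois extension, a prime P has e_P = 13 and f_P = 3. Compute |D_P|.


|D_P| = e * f
= 13 * 3
= 39

39


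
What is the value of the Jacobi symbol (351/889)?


Compute (351/889) via quadratic reciprocity:
  reciprocity: (351/889) -> +(889/351)
  reduce: (187/351)
  reciprocity: (187/351) -> -(351/187)
  reduce: (164/187)
  pull out 2: (2/187) = -1  (since 187 mod 8 = 3)
  pull out 2: (2/187) = -1  (since 187 mod 8 = 3)
  reciprocity: (41/187) -> +(187/41)
  reduce: (23/41)
  reciprocity: (23/41) -> +(41/23)
  reduce: (18/23)
  pull out 2: (2/23) = +1  (since 23 mod 8 = 7)
  reciprocity: (9/23) -> +(23/9)
  reduce: (5/9)
  reciprocity: (5/9) -> +(9/5)
  reduce: (4/5)
  pull out 2: (2/5) = -1  (since 5 mod 8 = 5)
  pull out 2: (2/5) = -1  (since 5 mod 8 = 5)
  (1/5) = 1
Product of signs = -1

-1


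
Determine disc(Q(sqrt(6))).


For K = Q(sqrt(d)) with d squarefree: disc(K) = d if d = 1 mod 4, and disc(K) = 4d if d = 2 or 3 mod 4.
Here d = 6, and d mod 4 = 2.
d = 2 mod 4, not 1 (O_K = Z[sqrt(d)]), so disc(K) = 4d = 4 * (6) = 24

24


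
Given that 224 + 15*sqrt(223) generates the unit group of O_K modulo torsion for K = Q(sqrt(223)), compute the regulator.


epsilon = 224 + 15*sqrt(223)
= 447.9978
R = ln(447.9978)
= 6.1048

6.1048


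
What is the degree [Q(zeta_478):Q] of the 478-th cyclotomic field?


The degree equals Euler's totient phi(478).
478 = 2 * 239
phi(478) = 238

238


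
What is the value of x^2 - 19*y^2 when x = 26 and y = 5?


x^2 - d*y^2
= 26^2 - 19*5^2
= 676 - 475
= 201

201


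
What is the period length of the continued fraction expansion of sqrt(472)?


Run the CF algorithm for sqrt(472).
a_0 = floor(sqrt(472)) = 21; set m_0=0, q_0=1.
Recurrence: m' = q*a - m,  q' = (d - m'^2)/q,  a' = floor((a_0 + m')/q').
  step 1: m=21, q=31, a=1
  step 2: m=10, q=12, a=2
  step 3: m=14, q=23, a=1
  step 4: m=9, q=17, a=1
  step 5: m=8, q=24, a=1
  step 6: m=16, q=9, a=4
  step 7: m=20, q=8, a=5
  step 8: m=20, q=9, a=4
  step 9: m=16, q=24, a=1
  step 10: m=8, q=17, a=1
  step 11: m=9, q=23, a=1
  step 12: m=14, q=12, a=2
  step 13: m=10, q=31, a=1
  step 14: m=21, q=1, a=42
a_14 = 2*a_0 = 42, so the period closes here.
sqrt(472) = [21; 1, 2, 1, 1, 1, 4, 5, 4, 1, 1, 1, 2, 1, 42]
Period length = 14

14


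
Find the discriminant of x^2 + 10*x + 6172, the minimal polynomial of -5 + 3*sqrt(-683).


The element -5 + 3*sqrt(-683) has minimal polynomial:
x^2 + 10*x + 6172
Discriminant = (10)^2 - 4*(6172)
= 100 - 24688
= -24588

-24588


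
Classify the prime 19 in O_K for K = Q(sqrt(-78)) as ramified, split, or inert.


K = Q(sqrt(-78)). Since d mod 4 = 2, disc(K) = -312.
Check p | disc: -312 mod 19 = 11.
p does not divide disc. Compute Legendre symbol (d/p):
17^((19-1)/2) mod 19 = 1
(d/p) = 1, so p splits: (p) = P*P' with e=1, f=1, g=2.
Therefore p is split.

split


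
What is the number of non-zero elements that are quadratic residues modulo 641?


For prime p, the number of non-zero quadratic residues is (p-1)/2.
= (641-1)/2
= 320

320


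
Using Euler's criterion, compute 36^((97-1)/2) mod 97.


p = 97 is prime and the exponent is (p-1)/2 = 48, so by Euler's criterion 36^48 = (36/97) = +1 or -1 mod 97.
Compute by square-and-multiply:
  48 = 32 + 16 (binary 110000)
  Repeated squaring mod 97: 36^1 = 36, 36^2 = 35, 36^4 = 61, 36^8 = 35, 36^16 = 61, 36^32 = 35
  36^48 = 36^32 * 36^16 = 35 * 61 mod 97
    35 * 61 = 2135 = 1 mod 97
  36^48 = 1 mod 97
Result 1: 36 is a quadratic residue mod 97.
36^48 mod 97 = 1

1


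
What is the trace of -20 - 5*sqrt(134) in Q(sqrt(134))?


Tr(a + b*sqrt(d)) = (a + b*sqrt(d)) + (a - b*sqrt(d)) = 2a
= 2 * (-20)
= -40

-40


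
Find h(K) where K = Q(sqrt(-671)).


K = Q(sqrt(-671)). d mod 4 = 1, so D = disc(K) = d = -671
h(K) equals the number of primitive reduced positive-definite forms (a, b, c) = a*x^2 + b*x*y + c*y^2 with b^2 - 4ac = D,
where reduced means |b| <= a <= c, with b >= 0 whenever |b| = a or a = c, and primitive means gcd(a, b, c) = 1.
Reduced forces 3a^2 <= |D| = 671, so 1 <= a <= 14; b must have the parity of D, and c = (b^2 - D)/(4a) must be an integer >= a.
Enumerate a = 1..14, b in [-a, a]:
  a=1: (1, 1, 168)  [1]
  a=2: (2, -1, 84), (2, 1, 84)  [2]
  a=3: (3, -1, 56), (3, 1, 56)  [2]
  a=4: (4, -1, 42), (4, 1, 42)  [2]
  a=5: (5, -3, 34), (5, 3, 34)  [2]
  a=6: (6, -5, 29), (6, -1, 28), (6, 1, 28), (6, 5, 29)  [4]
  a=7: (7, -1, 24), (7, 1, 24)  [2]
  a=8: (8, -1, 21), (8, 1, 21)  [2]
  a=9: (9, -7, 20), (9, 7, 20)  [2]
  a=10: (10, -7, 18), (10, -3, 17), (10, 3, 17), (10, 7, 18)  [4]
  a=11: (11, 11, 18)  [1]
  a=12: (12, -7, 15), (12, -1, 14), (12, 1, 14), (12, 7, 15)  [4]
  a=13: none
  a=14: (14, -13, 15), (14, 13, 15)  [2]
Total reduced forms: 1 + 2 + 2 + 2 + 2 + 4 + 2 + 2 + 2 + 4 + 1 + 4 + 2 = 30
h = 30

30


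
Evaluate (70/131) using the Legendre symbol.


p = 131 is prime, so compute (70/131) with the reciprocity algorithm (Jacobi-symbol steps: pull out 2s via (2/n), flip via reciprocity, reduce):
  pull out 2: (2/131) = -1  (since 131 mod 8 = 3)
  reciprocity: (35/131) -> -(131/35)
  reduce: (26/35)
  pull out 2: (2/35) = -1  (since 35 mod 8 = 3)
  reciprocity: (13/35) -> +(35/13)
  reduce: (9/13)
  reciprocity: (9/13) -> +(13/9)
  reduce: (4/9)
  pull out 2: (2/9) = +1  (since 9 mod 8 = 1)
  pull out 2: (2/9) = +1  (since 9 mod 8 = 1)
  (1/9) = 1
Product of signs = -1
(70/131) = -1

-1
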